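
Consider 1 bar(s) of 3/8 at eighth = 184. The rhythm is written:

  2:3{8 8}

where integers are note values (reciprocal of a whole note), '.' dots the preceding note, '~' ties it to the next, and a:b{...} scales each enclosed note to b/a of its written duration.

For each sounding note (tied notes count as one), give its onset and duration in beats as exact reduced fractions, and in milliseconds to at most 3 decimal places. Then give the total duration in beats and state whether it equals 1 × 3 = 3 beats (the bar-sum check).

1) 0.0ms=0b +489.13ms=3/2b
2) 489.13ms=3/2b +489.13ms=3/2b
Σ=3b of 3 (184bpm 3/8) — PASS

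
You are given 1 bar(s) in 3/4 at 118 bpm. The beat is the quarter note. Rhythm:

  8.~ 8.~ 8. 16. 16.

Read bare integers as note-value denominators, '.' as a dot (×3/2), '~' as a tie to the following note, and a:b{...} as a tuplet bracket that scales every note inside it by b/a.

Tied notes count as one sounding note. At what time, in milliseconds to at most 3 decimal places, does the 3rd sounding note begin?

1. 0.0ms @ 0 + 1144.068ms (9/4)
2. 1144.068ms @ 9/4 + 190.678ms (3/8)
3. 1334.746ms @ 21/8 + 190.678ms (3/8)

note 3 onset = 21/8b = 1334.746ms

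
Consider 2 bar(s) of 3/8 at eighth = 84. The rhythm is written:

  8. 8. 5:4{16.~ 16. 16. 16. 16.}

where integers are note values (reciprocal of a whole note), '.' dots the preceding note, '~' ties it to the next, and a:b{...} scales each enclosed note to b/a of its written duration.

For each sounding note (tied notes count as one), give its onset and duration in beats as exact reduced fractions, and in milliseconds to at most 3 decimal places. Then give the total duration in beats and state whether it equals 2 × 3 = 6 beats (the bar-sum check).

1) 0.0ms=0b +1071.429ms=3/2b
2) 1071.429ms=3/2b +1071.429ms=3/2b
3) 2142.857ms=3b +857.143ms=6/5b
4) 3000.0ms=21/5b +428.571ms=3/5b
5) 3428.571ms=24/5b +428.571ms=3/5b
6) 3857.143ms=27/5b +428.571ms=3/5b
Σ=6b of 6 (84bpm 3/8) — PASS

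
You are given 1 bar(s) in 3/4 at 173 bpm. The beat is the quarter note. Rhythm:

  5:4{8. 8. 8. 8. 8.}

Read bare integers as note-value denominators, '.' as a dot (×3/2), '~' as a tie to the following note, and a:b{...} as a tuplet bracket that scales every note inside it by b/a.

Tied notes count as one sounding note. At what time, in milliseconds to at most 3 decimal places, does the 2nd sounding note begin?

note 2 onset = 3/5b = 208.092ms

1. 0.0ms @ 0 + 208.092ms (3/5)
2. 208.092ms @ 3/5 + 208.092ms (3/5)
3. 416.185ms @ 6/5 + 208.092ms (3/5)
4. 624.277ms @ 9/5 + 208.092ms (3/5)
5. 832.37ms @ 12/5 + 208.092ms (3/5)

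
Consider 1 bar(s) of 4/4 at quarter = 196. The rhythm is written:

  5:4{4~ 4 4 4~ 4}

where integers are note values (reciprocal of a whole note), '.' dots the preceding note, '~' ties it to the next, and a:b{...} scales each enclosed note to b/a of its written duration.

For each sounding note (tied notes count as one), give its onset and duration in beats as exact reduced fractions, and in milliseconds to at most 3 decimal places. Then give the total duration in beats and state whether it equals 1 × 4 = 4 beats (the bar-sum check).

1) 0.0ms=0b +489.796ms=8/5b
2) 489.796ms=8/5b +244.898ms=4/5b
3) 734.694ms=12/5b +489.796ms=8/5b
Σ=4b of 4 (196bpm 4/4) — PASS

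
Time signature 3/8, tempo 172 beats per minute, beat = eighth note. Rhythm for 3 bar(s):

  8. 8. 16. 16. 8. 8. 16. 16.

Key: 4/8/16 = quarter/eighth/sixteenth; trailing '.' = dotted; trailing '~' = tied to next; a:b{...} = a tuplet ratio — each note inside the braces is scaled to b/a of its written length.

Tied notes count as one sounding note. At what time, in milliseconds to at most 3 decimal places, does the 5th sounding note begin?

1. 0.0ms @ 0 + 523.256ms (3/2)
2. 523.256ms @ 3/2 + 523.256ms (3/2)
3. 1046.512ms @ 3 + 261.628ms (3/4)
4. 1308.14ms @ 15/4 + 261.628ms (3/4)
5. 1569.767ms @ 9/2 + 523.256ms (3/2)
6. 2093.023ms @ 6 + 523.256ms (3/2)
7. 2616.279ms @ 15/2 + 261.628ms (3/4)
8. 2877.907ms @ 33/4 + 261.628ms (3/4)

note 5 onset = 9/2b = 1569.767ms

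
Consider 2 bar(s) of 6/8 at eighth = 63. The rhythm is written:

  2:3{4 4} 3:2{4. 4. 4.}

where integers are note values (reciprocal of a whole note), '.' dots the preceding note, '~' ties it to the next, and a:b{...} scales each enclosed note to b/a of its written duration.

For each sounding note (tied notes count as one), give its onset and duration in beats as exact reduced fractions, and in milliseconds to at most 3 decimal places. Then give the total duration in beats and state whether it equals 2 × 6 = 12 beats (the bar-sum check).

1) 0.0ms=0b +2857.143ms=3b
2) 2857.143ms=3b +2857.143ms=3b
3) 5714.286ms=6b +1904.762ms=2b
4) 7619.048ms=8b +1904.762ms=2b
5) 9523.81ms=10b +1904.762ms=2b
Σ=12b of 12 (63bpm 6/8) — PASS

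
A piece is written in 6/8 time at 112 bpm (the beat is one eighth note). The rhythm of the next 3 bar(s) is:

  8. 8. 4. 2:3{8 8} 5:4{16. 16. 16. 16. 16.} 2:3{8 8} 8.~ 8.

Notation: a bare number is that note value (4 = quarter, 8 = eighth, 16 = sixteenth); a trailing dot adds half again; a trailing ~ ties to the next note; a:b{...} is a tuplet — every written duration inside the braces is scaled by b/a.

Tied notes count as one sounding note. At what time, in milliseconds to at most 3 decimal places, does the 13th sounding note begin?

1. 0.0ms @ 0 + 803.571ms (3/2)
2. 803.571ms @ 3/2 + 803.571ms (3/2)
3. 1607.143ms @ 3 + 1607.143ms (3)
4. 3214.286ms @ 6 + 803.571ms (3/2)
5. 4017.857ms @ 15/2 + 803.571ms (3/2)
6. 4821.429ms @ 9 + 321.429ms (3/5)
7. 5142.857ms @ 48/5 + 321.429ms (3/5)
8. 5464.286ms @ 51/5 + 321.429ms (3/5)
9. 5785.714ms @ 54/5 + 321.429ms (3/5)
10. 6107.143ms @ 57/5 + 321.429ms (3/5)
11. 6428.571ms @ 12 + 803.571ms (3/2)
12. 7232.143ms @ 27/2 + 803.571ms (3/2)
13. 8035.714ms @ 15 + 1607.143ms (3)

note 13 onset = 15b = 8035.714ms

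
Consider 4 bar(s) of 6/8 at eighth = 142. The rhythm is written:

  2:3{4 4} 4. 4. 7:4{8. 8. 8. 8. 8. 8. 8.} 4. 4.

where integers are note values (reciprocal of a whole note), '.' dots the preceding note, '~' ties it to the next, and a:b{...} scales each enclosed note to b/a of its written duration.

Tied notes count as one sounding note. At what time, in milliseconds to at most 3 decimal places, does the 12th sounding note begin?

1. 0.0ms @ 0 + 1267.606ms (3)
2. 1267.606ms @ 3 + 1267.606ms (3)
3. 2535.211ms @ 6 + 1267.606ms (3)
4. 3802.817ms @ 9 + 1267.606ms (3)
5. 5070.423ms @ 12 + 362.173ms (6/7)
6. 5432.596ms @ 90/7 + 362.173ms (6/7)
7. 5794.769ms @ 96/7 + 362.173ms (6/7)
8. 6156.942ms @ 102/7 + 362.173ms (6/7)
9. 6519.115ms @ 108/7 + 362.173ms (6/7)
10. 6881.288ms @ 114/7 + 362.173ms (6/7)
11. 7243.461ms @ 120/7 + 362.173ms (6/7)
12. 7605.634ms @ 18 + 1267.606ms (3)
13. 8873.239ms @ 21 + 1267.606ms (3)

note 12 onset = 18b = 7605.634ms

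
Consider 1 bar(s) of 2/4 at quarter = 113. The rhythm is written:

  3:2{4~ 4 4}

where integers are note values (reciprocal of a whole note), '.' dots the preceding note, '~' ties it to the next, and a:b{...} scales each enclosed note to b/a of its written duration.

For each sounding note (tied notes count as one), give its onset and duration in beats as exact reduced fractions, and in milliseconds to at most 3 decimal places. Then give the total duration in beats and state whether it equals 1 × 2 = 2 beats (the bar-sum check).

1) 0.0ms=0b +707.965ms=4/3b
2) 707.965ms=4/3b +353.982ms=2/3b
Σ=2b of 2 (113bpm 2/4) — PASS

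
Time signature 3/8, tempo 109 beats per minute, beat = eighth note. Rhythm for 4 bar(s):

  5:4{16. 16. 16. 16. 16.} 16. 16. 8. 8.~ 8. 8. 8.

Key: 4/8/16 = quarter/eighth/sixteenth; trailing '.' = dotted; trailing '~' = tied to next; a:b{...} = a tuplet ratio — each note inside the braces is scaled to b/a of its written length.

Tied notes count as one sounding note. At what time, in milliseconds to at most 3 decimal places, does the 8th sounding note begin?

1. 0.0ms @ 0 + 330.275ms (3/5)
2. 330.275ms @ 3/5 + 330.275ms (3/5)
3. 660.55ms @ 6/5 + 330.275ms (3/5)
4. 990.826ms @ 9/5 + 330.275ms (3/5)
5. 1321.101ms @ 12/5 + 330.275ms (3/5)
6. 1651.376ms @ 3 + 412.844ms (3/4)
7. 2064.22ms @ 15/4 + 412.844ms (3/4)
8. 2477.064ms @ 9/2 + 825.688ms (3/2)
9. 3302.752ms @ 6 + 1651.376ms (3)
10. 4954.128ms @ 9 + 825.688ms (3/2)
11. 5779.817ms @ 21/2 + 825.688ms (3/2)

note 8 onset = 9/2b = 2477.064ms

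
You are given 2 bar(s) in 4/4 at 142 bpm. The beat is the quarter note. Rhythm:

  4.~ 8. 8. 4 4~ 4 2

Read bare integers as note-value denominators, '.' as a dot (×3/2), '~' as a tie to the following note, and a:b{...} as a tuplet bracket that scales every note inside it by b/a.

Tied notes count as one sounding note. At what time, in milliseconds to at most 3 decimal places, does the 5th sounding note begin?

1. 0.0ms @ 0 + 950.704ms (9/4)
2. 950.704ms @ 9/4 + 316.901ms (3/4)
3. 1267.606ms @ 3 + 422.535ms (1)
4. 1690.141ms @ 4 + 845.07ms (2)
5. 2535.211ms @ 6 + 845.07ms (2)

note 5 onset = 6b = 2535.211ms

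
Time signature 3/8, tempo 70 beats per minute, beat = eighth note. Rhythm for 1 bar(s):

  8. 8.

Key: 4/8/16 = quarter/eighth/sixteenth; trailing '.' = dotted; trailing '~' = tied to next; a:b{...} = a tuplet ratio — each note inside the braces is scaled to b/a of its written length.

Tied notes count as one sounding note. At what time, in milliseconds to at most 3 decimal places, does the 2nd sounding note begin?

1. 0.0ms @ 0 + 1285.714ms (3/2)
2. 1285.714ms @ 3/2 + 1285.714ms (3/2)

note 2 onset = 3/2b = 1285.714ms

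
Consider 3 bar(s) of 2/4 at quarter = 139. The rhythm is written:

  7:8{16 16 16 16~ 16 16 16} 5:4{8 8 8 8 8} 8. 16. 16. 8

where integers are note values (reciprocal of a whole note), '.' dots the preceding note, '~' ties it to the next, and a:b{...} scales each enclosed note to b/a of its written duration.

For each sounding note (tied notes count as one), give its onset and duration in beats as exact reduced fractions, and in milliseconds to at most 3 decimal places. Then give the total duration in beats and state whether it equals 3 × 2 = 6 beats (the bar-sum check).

1) 0.0ms=0b +123.33ms=2/7b
2) 123.33ms=2/7b +123.33ms=2/7b
3) 246.66ms=4/7b +123.33ms=2/7b
4) 369.99ms=6/7b +246.66ms=4/7b
5) 616.65ms=10/7b +123.33ms=2/7b
6) 739.979ms=12/7b +123.33ms=2/7b
7) 863.309ms=2b +172.662ms=2/5b
8) 1035.971ms=12/5b +172.662ms=2/5b
9) 1208.633ms=14/5b +172.662ms=2/5b
10) 1381.295ms=16/5b +172.662ms=2/5b
11) 1553.957ms=18/5b +172.662ms=2/5b
12) 1726.619ms=4b +323.741ms=3/4b
13) 2050.36ms=19/4b +161.871ms=3/8b
14) 2212.23ms=41/8b +161.871ms=3/8b
15) 2374.101ms=11/2b +215.827ms=1/2b
Σ=6b of 6 (139bpm 2/4) — PASS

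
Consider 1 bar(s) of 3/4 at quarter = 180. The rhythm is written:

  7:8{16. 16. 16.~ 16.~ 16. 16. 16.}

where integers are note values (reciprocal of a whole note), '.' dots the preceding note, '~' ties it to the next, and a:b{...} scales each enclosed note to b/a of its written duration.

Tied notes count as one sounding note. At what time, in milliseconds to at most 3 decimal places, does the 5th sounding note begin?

1. 0.0ms @ 0 + 142.857ms (3/7)
2. 142.857ms @ 3/7 + 142.857ms (3/7)
3. 285.714ms @ 6/7 + 428.571ms (9/7)
4. 714.286ms @ 15/7 + 142.857ms (3/7)
5. 857.143ms @ 18/7 + 142.857ms (3/7)

note 5 onset = 18/7b = 857.143ms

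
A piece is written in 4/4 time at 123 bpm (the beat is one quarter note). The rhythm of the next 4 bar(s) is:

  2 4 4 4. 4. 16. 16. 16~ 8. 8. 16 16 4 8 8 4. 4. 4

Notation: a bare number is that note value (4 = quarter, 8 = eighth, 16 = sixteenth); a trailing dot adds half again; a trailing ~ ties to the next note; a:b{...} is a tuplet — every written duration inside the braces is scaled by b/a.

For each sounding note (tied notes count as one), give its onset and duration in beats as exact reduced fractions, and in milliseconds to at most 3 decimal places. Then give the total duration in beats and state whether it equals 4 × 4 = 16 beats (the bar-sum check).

1) 0.0ms=0b +975.61ms=2b
2) 975.61ms=2b +487.805ms=1b
3) 1463.415ms=3b +487.805ms=1b
4) 1951.22ms=4b +731.707ms=3/2b
5) 2682.927ms=11/2b +731.707ms=3/2b
6) 3414.634ms=7b +182.927ms=3/8b
7) 3597.561ms=59/8b +182.927ms=3/8b
8) 3780.488ms=31/4b +487.805ms=1b
9) 4268.293ms=35/4b +365.854ms=3/4b
10) 4634.146ms=19/2b +121.951ms=1/4b
11) 4756.098ms=39/4b +121.951ms=1/4b
12) 4878.049ms=10b +487.805ms=1b
13) 5365.854ms=11b +243.902ms=1/2b
14) 5609.756ms=23/2b +243.902ms=1/2b
15) 5853.659ms=12b +731.707ms=3/2b
16) 6585.366ms=27/2b +731.707ms=3/2b
17) 7317.073ms=15b +487.805ms=1b
Σ=16b of 16 (123bpm 4/4) — PASS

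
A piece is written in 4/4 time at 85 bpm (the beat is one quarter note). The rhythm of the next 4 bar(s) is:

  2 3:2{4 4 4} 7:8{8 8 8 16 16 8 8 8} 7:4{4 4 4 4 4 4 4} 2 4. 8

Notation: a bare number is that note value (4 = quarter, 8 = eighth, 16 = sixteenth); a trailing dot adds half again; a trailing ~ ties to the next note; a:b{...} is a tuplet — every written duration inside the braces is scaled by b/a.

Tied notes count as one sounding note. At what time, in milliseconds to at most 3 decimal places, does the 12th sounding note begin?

1. 0.0ms @ 0 + 1411.765ms (2)
2. 1411.765ms @ 2 + 470.588ms (2/3)
3. 1882.353ms @ 8/3 + 470.588ms (2/3)
4. 2352.941ms @ 10/3 + 470.588ms (2/3)
5. 2823.529ms @ 4 + 403.361ms (4/7)
6. 3226.891ms @ 32/7 + 403.361ms (4/7)
7. 3630.252ms @ 36/7 + 403.361ms (4/7)
8. 4033.613ms @ 40/7 + 201.681ms (2/7)
9. 4235.294ms @ 6 + 201.681ms (2/7)
10. 4436.975ms @ 44/7 + 403.361ms (4/7)
11. 4840.336ms @ 48/7 + 403.361ms (4/7)
12. 5243.697ms @ 52/7 + 403.361ms (4/7)
13. 5647.059ms @ 8 + 403.361ms (4/7)
14. 6050.42ms @ 60/7 + 403.361ms (4/7)
15. 6453.782ms @ 64/7 + 403.361ms (4/7)
16. 6857.143ms @ 68/7 + 403.361ms (4/7)
17. 7260.504ms @ 72/7 + 403.361ms (4/7)
18. 7663.866ms @ 76/7 + 403.361ms (4/7)
19. 8067.227ms @ 80/7 + 403.361ms (4/7)
20. 8470.588ms @ 12 + 1411.765ms (2)
21. 9882.353ms @ 14 + 1058.824ms (3/2)
22. 10941.176ms @ 31/2 + 352.941ms (1/2)

note 12 onset = 52/7b = 5243.697ms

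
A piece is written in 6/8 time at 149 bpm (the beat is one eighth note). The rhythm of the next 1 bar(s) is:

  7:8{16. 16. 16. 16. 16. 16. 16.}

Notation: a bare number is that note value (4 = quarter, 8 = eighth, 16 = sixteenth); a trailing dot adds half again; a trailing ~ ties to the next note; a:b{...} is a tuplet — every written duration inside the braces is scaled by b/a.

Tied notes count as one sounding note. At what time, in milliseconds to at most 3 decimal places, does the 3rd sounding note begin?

note 3 onset = 12/7b = 690.316ms

1. 0.0ms @ 0 + 345.158ms (6/7)
2. 345.158ms @ 6/7 + 345.158ms (6/7)
3. 690.316ms @ 12/7 + 345.158ms (6/7)
4. 1035.475ms @ 18/7 + 345.158ms (6/7)
5. 1380.633ms @ 24/7 + 345.158ms (6/7)
6. 1725.791ms @ 30/7 + 345.158ms (6/7)
7. 2070.949ms @ 36/7 + 345.158ms (6/7)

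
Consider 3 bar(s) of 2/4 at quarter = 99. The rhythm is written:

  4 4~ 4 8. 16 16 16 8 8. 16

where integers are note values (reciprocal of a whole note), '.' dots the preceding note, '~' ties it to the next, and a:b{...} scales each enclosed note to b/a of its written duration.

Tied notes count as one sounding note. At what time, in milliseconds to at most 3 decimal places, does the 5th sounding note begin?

note 5 onset = 4b = 2424.242ms

1. 0.0ms @ 0 + 606.061ms (1)
2. 606.061ms @ 1 + 1212.121ms (2)
3. 1818.182ms @ 3 + 454.545ms (3/4)
4. 2272.727ms @ 15/4 + 151.515ms (1/4)
5. 2424.242ms @ 4 + 151.515ms (1/4)
6. 2575.758ms @ 17/4 + 151.515ms (1/4)
7. 2727.273ms @ 9/2 + 303.03ms (1/2)
8. 3030.303ms @ 5 + 454.545ms (3/4)
9. 3484.848ms @ 23/4 + 151.515ms (1/4)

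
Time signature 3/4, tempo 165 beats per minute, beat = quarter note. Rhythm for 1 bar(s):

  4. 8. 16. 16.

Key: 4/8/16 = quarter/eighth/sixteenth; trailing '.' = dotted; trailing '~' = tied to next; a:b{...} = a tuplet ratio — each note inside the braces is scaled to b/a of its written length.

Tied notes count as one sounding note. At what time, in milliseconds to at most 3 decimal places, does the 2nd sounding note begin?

note 2 onset = 3/2b = 545.455ms

1. 0.0ms @ 0 + 545.455ms (3/2)
2. 545.455ms @ 3/2 + 272.727ms (3/4)
3. 818.182ms @ 9/4 + 136.364ms (3/8)
4. 954.545ms @ 21/8 + 136.364ms (3/8)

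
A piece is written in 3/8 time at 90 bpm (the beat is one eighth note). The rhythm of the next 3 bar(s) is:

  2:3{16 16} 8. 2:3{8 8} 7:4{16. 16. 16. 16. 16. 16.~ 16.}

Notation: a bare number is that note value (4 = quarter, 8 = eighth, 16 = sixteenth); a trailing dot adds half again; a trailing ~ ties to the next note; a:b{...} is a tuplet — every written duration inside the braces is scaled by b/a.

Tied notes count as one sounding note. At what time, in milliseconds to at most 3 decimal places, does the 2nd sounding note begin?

1. 0.0ms @ 0 + 500.0ms (3/4)
2. 500.0ms @ 3/4 + 500.0ms (3/4)
3. 1000.0ms @ 3/2 + 1000.0ms (3/2)
4. 2000.0ms @ 3 + 1000.0ms (3/2)
5. 3000.0ms @ 9/2 + 1000.0ms (3/2)
6. 4000.0ms @ 6 + 285.714ms (3/7)
7. 4285.714ms @ 45/7 + 285.714ms (3/7)
8. 4571.429ms @ 48/7 + 285.714ms (3/7)
9. 4857.143ms @ 51/7 + 285.714ms (3/7)
10. 5142.857ms @ 54/7 + 285.714ms (3/7)
11. 5428.571ms @ 57/7 + 571.429ms (6/7)

note 2 onset = 3/4b = 500.0ms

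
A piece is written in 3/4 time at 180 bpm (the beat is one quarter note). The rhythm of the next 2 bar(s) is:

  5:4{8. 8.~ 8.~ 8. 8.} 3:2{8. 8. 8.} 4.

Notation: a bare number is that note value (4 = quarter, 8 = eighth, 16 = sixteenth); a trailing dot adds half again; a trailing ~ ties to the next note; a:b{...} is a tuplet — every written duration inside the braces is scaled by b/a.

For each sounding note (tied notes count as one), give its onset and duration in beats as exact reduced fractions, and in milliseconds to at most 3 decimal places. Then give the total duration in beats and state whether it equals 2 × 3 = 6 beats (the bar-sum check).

1) 0.0ms=0b +200.0ms=3/5b
2) 200.0ms=3/5b +600.0ms=9/5b
3) 800.0ms=12/5b +200.0ms=3/5b
4) 1000.0ms=3b +166.667ms=1/2b
5) 1166.667ms=7/2b +166.667ms=1/2b
6) 1333.333ms=4b +166.667ms=1/2b
7) 1500.0ms=9/2b +500.0ms=3/2b
Σ=6b of 6 (180bpm 3/4) — PASS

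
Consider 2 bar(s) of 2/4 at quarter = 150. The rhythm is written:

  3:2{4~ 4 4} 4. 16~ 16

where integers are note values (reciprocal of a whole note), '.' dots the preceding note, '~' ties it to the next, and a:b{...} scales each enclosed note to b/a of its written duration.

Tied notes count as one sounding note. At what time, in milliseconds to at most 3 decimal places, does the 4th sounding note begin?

1. 0.0ms @ 0 + 533.333ms (4/3)
2. 533.333ms @ 4/3 + 266.667ms (2/3)
3. 800.0ms @ 2 + 600.0ms (3/2)
4. 1400.0ms @ 7/2 + 200.0ms (1/2)

note 4 onset = 7/2b = 1400.0ms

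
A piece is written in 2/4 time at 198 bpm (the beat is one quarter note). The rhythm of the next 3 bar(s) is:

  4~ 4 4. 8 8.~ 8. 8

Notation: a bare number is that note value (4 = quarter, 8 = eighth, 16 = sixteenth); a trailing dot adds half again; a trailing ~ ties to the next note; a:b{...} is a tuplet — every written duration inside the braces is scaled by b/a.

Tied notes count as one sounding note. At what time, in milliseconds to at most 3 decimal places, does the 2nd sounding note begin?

note 2 onset = 2b = 606.061ms

1. 0.0ms @ 0 + 606.061ms (2)
2. 606.061ms @ 2 + 454.545ms (3/2)
3. 1060.606ms @ 7/2 + 151.515ms (1/2)
4. 1212.121ms @ 4 + 454.545ms (3/2)
5. 1666.667ms @ 11/2 + 151.515ms (1/2)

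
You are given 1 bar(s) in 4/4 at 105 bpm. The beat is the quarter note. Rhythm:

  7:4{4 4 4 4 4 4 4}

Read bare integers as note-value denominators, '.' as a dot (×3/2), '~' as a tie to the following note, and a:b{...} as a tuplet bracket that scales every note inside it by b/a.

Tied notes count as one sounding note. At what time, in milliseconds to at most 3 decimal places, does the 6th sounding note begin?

1. 0.0ms @ 0 + 326.531ms (4/7)
2. 326.531ms @ 4/7 + 326.531ms (4/7)
3. 653.061ms @ 8/7 + 326.531ms (4/7)
4. 979.592ms @ 12/7 + 326.531ms (4/7)
5. 1306.122ms @ 16/7 + 326.531ms (4/7)
6. 1632.653ms @ 20/7 + 326.531ms (4/7)
7. 1959.184ms @ 24/7 + 326.531ms (4/7)

note 6 onset = 20/7b = 1632.653ms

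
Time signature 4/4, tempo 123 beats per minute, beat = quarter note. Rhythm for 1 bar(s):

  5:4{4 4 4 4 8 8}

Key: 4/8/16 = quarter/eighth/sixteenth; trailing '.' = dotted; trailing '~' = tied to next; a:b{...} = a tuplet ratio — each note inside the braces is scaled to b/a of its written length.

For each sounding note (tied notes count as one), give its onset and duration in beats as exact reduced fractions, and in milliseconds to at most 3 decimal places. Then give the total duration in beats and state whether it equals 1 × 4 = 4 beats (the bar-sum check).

1) 0.0ms=0b +390.244ms=4/5b
2) 390.244ms=4/5b +390.244ms=4/5b
3) 780.488ms=8/5b +390.244ms=4/5b
4) 1170.732ms=12/5b +390.244ms=4/5b
5) 1560.976ms=16/5b +195.122ms=2/5b
6) 1756.098ms=18/5b +195.122ms=2/5b
Σ=4b of 4 (123bpm 4/4) — PASS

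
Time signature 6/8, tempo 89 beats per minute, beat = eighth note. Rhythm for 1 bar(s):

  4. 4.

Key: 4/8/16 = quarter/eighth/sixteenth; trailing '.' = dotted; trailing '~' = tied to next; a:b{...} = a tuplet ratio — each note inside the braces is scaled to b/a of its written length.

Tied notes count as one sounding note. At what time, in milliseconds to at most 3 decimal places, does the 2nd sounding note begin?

1. 0.0ms @ 0 + 2022.472ms (3)
2. 2022.472ms @ 3 + 2022.472ms (3)

note 2 onset = 3b = 2022.472ms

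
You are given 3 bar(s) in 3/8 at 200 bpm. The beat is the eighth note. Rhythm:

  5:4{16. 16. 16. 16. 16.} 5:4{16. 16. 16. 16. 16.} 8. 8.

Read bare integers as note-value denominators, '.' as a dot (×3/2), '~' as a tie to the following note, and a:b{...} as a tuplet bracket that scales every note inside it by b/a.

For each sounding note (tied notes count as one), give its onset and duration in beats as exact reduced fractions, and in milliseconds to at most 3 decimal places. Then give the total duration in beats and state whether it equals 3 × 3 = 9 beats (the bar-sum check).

1) 0.0ms=0b +180.0ms=3/5b
2) 180.0ms=3/5b +180.0ms=3/5b
3) 360.0ms=6/5b +180.0ms=3/5b
4) 540.0ms=9/5b +180.0ms=3/5b
5) 720.0ms=12/5b +180.0ms=3/5b
6) 900.0ms=3b +180.0ms=3/5b
7) 1080.0ms=18/5b +180.0ms=3/5b
8) 1260.0ms=21/5b +180.0ms=3/5b
9) 1440.0ms=24/5b +180.0ms=3/5b
10) 1620.0ms=27/5b +180.0ms=3/5b
11) 1800.0ms=6b +450.0ms=3/2b
12) 2250.0ms=15/2b +450.0ms=3/2b
Σ=9b of 9 (200bpm 3/8) — PASS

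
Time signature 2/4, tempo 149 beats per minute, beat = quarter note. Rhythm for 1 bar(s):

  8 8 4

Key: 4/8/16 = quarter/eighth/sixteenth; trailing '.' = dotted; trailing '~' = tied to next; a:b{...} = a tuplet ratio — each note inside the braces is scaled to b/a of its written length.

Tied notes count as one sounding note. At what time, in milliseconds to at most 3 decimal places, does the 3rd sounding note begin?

note 3 onset = 1b = 402.685ms

1. 0.0ms @ 0 + 201.342ms (1/2)
2. 201.342ms @ 1/2 + 201.342ms (1/2)
3. 402.685ms @ 1 + 402.685ms (1)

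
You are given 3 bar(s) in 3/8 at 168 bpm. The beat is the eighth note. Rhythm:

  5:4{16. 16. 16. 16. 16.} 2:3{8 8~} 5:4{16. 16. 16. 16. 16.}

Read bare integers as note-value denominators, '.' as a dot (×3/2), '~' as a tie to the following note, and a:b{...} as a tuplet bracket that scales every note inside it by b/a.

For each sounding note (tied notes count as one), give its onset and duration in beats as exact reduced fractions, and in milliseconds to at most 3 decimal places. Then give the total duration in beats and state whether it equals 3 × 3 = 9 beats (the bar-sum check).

1) 0.0ms=0b +214.286ms=3/5b
2) 214.286ms=3/5b +214.286ms=3/5b
3) 428.571ms=6/5b +214.286ms=3/5b
4) 642.857ms=9/5b +214.286ms=3/5b
5) 857.143ms=12/5b +214.286ms=3/5b
6) 1071.429ms=3b +535.714ms=3/2b
7) 1607.143ms=9/2b +750.0ms=21/10b
8) 2357.143ms=33/5b +214.286ms=3/5b
9) 2571.429ms=36/5b +214.286ms=3/5b
10) 2785.714ms=39/5b +214.286ms=3/5b
11) 3000.0ms=42/5b +214.286ms=3/5b
Σ=9b of 9 (168bpm 3/8) — PASS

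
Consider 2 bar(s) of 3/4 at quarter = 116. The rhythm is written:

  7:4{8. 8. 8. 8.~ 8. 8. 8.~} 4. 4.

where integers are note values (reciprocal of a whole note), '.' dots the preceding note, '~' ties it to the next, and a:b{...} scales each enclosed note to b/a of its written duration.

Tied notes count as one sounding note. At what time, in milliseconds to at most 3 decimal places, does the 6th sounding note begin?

note 6 onset = 18/7b = 1330.049ms

1. 0.0ms @ 0 + 221.675ms (3/7)
2. 221.675ms @ 3/7 + 221.675ms (3/7)
3. 443.35ms @ 6/7 + 221.675ms (3/7)
4. 665.025ms @ 9/7 + 443.35ms (6/7)
5. 1108.374ms @ 15/7 + 221.675ms (3/7)
6. 1330.049ms @ 18/7 + 997.537ms (27/14)
7. 2327.586ms @ 9/2 + 775.862ms (3/2)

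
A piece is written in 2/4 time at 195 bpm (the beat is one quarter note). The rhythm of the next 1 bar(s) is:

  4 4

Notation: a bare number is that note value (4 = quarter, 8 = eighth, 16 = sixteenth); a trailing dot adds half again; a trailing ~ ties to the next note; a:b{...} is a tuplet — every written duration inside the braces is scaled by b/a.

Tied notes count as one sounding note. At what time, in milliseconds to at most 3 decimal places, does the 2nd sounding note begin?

note 2 onset = 1b = 307.692ms

1. 0.0ms @ 0 + 307.692ms (1)
2. 307.692ms @ 1 + 307.692ms (1)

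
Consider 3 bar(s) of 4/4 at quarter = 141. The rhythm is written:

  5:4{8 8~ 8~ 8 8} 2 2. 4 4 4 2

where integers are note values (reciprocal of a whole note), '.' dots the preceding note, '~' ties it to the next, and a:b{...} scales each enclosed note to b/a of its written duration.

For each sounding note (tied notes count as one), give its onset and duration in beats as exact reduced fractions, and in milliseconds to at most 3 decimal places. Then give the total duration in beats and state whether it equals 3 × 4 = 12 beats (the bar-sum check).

1) 0.0ms=0b +170.213ms=2/5b
2) 170.213ms=2/5b +510.638ms=6/5b
3) 680.851ms=8/5b +170.213ms=2/5b
4) 851.064ms=2b +851.064ms=2b
5) 1702.128ms=4b +1276.596ms=3b
6) 2978.723ms=7b +425.532ms=1b
7) 3404.255ms=8b +425.532ms=1b
8) 3829.787ms=9b +425.532ms=1b
9) 4255.319ms=10b +851.064ms=2b
Σ=12b of 12 (141bpm 4/4) — PASS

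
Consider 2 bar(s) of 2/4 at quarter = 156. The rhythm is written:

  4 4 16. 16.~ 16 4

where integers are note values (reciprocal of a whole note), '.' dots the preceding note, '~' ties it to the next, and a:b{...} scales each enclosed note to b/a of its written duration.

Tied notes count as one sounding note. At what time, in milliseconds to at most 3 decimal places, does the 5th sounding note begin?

1. 0.0ms @ 0 + 384.615ms (1)
2. 384.615ms @ 1 + 384.615ms (1)
3. 769.231ms @ 2 + 144.231ms (3/8)
4. 913.462ms @ 19/8 + 240.385ms (5/8)
5. 1153.846ms @ 3 + 384.615ms (1)

note 5 onset = 3b = 1153.846ms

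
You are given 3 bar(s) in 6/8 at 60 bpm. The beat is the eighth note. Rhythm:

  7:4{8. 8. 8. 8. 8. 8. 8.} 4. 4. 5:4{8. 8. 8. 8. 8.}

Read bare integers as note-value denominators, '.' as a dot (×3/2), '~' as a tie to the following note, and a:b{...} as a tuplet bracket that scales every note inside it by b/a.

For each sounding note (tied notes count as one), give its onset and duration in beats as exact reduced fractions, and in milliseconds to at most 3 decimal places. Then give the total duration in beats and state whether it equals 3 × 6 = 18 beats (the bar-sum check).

1) 0.0ms=0b +857.143ms=6/7b
2) 857.143ms=6/7b +857.143ms=6/7b
3) 1714.286ms=12/7b +857.143ms=6/7b
4) 2571.429ms=18/7b +857.143ms=6/7b
5) 3428.571ms=24/7b +857.143ms=6/7b
6) 4285.714ms=30/7b +857.143ms=6/7b
7) 5142.857ms=36/7b +857.143ms=6/7b
8) 6000.0ms=6b +3000.0ms=3b
9) 9000.0ms=9b +3000.0ms=3b
10) 12000.0ms=12b +1200.0ms=6/5b
11) 13200.0ms=66/5b +1200.0ms=6/5b
12) 14400.0ms=72/5b +1200.0ms=6/5b
13) 15600.0ms=78/5b +1200.0ms=6/5b
14) 16800.0ms=84/5b +1200.0ms=6/5b
Σ=18b of 18 (60bpm 6/8) — PASS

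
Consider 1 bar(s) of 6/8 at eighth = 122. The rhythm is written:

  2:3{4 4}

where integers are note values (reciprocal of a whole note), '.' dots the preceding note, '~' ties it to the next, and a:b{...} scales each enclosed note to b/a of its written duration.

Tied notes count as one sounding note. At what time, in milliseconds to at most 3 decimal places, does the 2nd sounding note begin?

1. 0.0ms @ 0 + 1475.41ms (3)
2. 1475.41ms @ 3 + 1475.41ms (3)

note 2 onset = 3b = 1475.41ms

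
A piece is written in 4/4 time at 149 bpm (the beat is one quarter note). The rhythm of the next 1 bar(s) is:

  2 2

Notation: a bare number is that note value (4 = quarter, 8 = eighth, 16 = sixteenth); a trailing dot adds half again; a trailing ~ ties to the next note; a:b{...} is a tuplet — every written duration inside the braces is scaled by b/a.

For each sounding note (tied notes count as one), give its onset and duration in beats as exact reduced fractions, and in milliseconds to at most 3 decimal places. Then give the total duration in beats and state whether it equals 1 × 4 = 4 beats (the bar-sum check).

1) 0.0ms=0b +805.369ms=2b
2) 805.369ms=2b +805.369ms=2b
Σ=4b of 4 (149bpm 4/4) — PASS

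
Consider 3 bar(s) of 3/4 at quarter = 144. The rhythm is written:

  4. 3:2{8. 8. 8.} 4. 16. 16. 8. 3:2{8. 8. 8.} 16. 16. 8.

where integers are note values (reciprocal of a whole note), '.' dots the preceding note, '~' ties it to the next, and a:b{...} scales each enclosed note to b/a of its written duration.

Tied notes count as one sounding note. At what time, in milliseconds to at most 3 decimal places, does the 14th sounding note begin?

note 14 onset = 33/4b = 3437.5ms

1. 0.0ms @ 0 + 625.0ms (3/2)
2. 625.0ms @ 3/2 + 208.333ms (1/2)
3. 833.333ms @ 2 + 208.333ms (1/2)
4. 1041.667ms @ 5/2 + 208.333ms (1/2)
5. 1250.0ms @ 3 + 625.0ms (3/2)
6. 1875.0ms @ 9/2 + 156.25ms (3/8)
7. 2031.25ms @ 39/8 + 156.25ms (3/8)
8. 2187.5ms @ 21/4 + 312.5ms (3/4)
9. 2500.0ms @ 6 + 208.333ms (1/2)
10. 2708.333ms @ 13/2 + 208.333ms (1/2)
11. 2916.667ms @ 7 + 208.333ms (1/2)
12. 3125.0ms @ 15/2 + 156.25ms (3/8)
13. 3281.25ms @ 63/8 + 156.25ms (3/8)
14. 3437.5ms @ 33/4 + 312.5ms (3/4)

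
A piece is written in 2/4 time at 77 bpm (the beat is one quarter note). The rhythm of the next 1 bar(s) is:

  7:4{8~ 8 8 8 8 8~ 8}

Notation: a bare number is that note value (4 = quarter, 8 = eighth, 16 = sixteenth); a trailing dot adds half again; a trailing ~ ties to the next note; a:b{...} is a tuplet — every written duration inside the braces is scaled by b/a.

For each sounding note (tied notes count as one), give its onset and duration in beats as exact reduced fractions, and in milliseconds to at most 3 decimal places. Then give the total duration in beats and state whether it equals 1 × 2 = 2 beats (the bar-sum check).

1) 0.0ms=0b +445.269ms=4/7b
2) 445.269ms=4/7b +222.635ms=2/7b
3) 667.904ms=6/7b +222.635ms=2/7b
4) 890.538ms=8/7b +222.635ms=2/7b
5) 1113.173ms=10/7b +445.269ms=4/7b
Σ=2b of 2 (77bpm 2/4) — PASS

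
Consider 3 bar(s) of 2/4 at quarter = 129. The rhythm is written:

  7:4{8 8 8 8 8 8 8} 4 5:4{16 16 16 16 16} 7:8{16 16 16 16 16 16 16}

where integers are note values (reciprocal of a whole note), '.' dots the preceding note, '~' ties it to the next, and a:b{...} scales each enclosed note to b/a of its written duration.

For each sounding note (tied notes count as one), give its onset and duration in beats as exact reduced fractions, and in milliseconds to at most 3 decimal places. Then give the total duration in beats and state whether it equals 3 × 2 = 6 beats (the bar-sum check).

1) 0.0ms=0b +132.89ms=2/7b
2) 132.89ms=2/7b +132.89ms=2/7b
3) 265.781ms=4/7b +132.89ms=2/7b
4) 398.671ms=6/7b +132.89ms=2/7b
5) 531.561ms=8/7b +132.89ms=2/7b
6) 664.452ms=10/7b +132.89ms=2/7b
7) 797.342ms=12/7b +132.89ms=2/7b
8) 930.233ms=2b +465.116ms=1b
9) 1395.349ms=3b +93.023ms=1/5b
10) 1488.372ms=16/5b +93.023ms=1/5b
11) 1581.395ms=17/5b +93.023ms=1/5b
12) 1674.419ms=18/5b +93.023ms=1/5b
13) 1767.442ms=19/5b +93.023ms=1/5b
14) 1860.465ms=4b +132.89ms=2/7b
15) 1993.355ms=30/7b +132.89ms=2/7b
16) 2126.246ms=32/7b +132.89ms=2/7b
17) 2259.136ms=34/7b +132.89ms=2/7b
18) 2392.027ms=36/7b +132.89ms=2/7b
19) 2524.917ms=38/7b +132.89ms=2/7b
20) 2657.807ms=40/7b +132.89ms=2/7b
Σ=6b of 6 (129bpm 2/4) — PASS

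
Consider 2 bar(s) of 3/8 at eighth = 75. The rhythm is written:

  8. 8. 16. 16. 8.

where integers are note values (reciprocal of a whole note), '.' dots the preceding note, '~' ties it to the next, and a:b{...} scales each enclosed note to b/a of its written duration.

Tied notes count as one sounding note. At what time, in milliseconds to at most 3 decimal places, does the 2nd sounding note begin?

note 2 onset = 3/2b = 1200.0ms

1. 0.0ms @ 0 + 1200.0ms (3/2)
2. 1200.0ms @ 3/2 + 1200.0ms (3/2)
3. 2400.0ms @ 3 + 600.0ms (3/4)
4. 3000.0ms @ 15/4 + 600.0ms (3/4)
5. 3600.0ms @ 9/2 + 1200.0ms (3/2)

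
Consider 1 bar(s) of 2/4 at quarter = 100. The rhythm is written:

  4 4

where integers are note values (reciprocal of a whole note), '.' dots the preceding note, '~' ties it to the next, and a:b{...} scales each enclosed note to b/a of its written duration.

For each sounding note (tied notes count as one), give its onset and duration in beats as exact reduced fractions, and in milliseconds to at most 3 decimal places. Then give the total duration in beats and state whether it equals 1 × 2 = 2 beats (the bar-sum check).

1) 0.0ms=0b +600.0ms=1b
2) 600.0ms=1b +600.0ms=1b
Σ=2b of 2 (100bpm 2/4) — PASS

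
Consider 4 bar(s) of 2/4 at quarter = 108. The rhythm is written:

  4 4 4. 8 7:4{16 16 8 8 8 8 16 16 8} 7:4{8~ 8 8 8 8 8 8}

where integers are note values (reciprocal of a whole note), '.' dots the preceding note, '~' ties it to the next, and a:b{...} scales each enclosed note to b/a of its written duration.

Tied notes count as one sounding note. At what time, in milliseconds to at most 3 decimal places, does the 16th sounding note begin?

note 16 onset = 48/7b = 3809.524ms

1. 0.0ms @ 0 + 555.556ms (1)
2. 555.556ms @ 1 + 555.556ms (1)
3. 1111.111ms @ 2 + 833.333ms (3/2)
4. 1944.444ms @ 7/2 + 277.778ms (1/2)
5. 2222.222ms @ 4 + 79.365ms (1/7)
6. 2301.587ms @ 29/7 + 79.365ms (1/7)
7. 2380.952ms @ 30/7 + 158.73ms (2/7)
8. 2539.683ms @ 32/7 + 158.73ms (2/7)
9. 2698.413ms @ 34/7 + 158.73ms (2/7)
10. 2857.143ms @ 36/7 + 158.73ms (2/7)
11. 3015.873ms @ 38/7 + 79.365ms (1/7)
12. 3095.238ms @ 39/7 + 79.365ms (1/7)
13. 3174.603ms @ 40/7 + 158.73ms (2/7)
14. 3333.333ms @ 6 + 317.46ms (4/7)
15. 3650.794ms @ 46/7 + 158.73ms (2/7)
16. 3809.524ms @ 48/7 + 158.73ms (2/7)
17. 3968.254ms @ 50/7 + 158.73ms (2/7)
18. 4126.984ms @ 52/7 + 158.73ms (2/7)
19. 4285.714ms @ 54/7 + 158.73ms (2/7)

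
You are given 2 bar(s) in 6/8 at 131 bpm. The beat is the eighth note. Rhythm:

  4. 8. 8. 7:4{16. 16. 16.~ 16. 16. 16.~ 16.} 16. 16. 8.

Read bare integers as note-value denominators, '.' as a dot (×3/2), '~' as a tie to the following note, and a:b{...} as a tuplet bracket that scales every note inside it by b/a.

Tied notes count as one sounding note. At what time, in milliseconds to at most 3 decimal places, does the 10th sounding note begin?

1. 0.0ms @ 0 + 1374.046ms (3)
2. 1374.046ms @ 3 + 687.023ms (3/2)
3. 2061.069ms @ 9/2 + 687.023ms (3/2)
4. 2748.092ms @ 6 + 196.292ms (3/7)
5. 2944.384ms @ 45/7 + 196.292ms (3/7)
6. 3140.676ms @ 48/7 + 392.585ms (6/7)
7. 3533.261ms @ 54/7 + 196.292ms (3/7)
8. 3729.553ms @ 57/7 + 392.585ms (6/7)
9. 4122.137ms @ 9 + 343.511ms (3/4)
10. 4465.649ms @ 39/4 + 343.511ms (3/4)
11. 4809.16ms @ 21/2 + 687.023ms (3/2)

note 10 onset = 39/4b = 4465.649ms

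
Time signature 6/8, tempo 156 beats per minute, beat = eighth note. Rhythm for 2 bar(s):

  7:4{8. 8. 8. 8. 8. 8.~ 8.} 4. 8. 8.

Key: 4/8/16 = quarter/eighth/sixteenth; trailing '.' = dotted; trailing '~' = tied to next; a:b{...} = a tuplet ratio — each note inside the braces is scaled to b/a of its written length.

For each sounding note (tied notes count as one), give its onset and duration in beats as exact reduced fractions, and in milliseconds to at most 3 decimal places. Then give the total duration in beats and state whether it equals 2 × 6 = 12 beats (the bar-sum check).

1) 0.0ms=0b +329.67ms=6/7b
2) 329.67ms=6/7b +329.67ms=6/7b
3) 659.341ms=12/7b +329.67ms=6/7b
4) 989.011ms=18/7b +329.67ms=6/7b
5) 1318.681ms=24/7b +329.67ms=6/7b
6) 1648.352ms=30/7b +659.341ms=12/7b
7) 2307.692ms=6b +1153.846ms=3b
8) 3461.538ms=9b +576.923ms=3/2b
9) 4038.462ms=21/2b +576.923ms=3/2b
Σ=12b of 12 (156bpm 6/8) — PASS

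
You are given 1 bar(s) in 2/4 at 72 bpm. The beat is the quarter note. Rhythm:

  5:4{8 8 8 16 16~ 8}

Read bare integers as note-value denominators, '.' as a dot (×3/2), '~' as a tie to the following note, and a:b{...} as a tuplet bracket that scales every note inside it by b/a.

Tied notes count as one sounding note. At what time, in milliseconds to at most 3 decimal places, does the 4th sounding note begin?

note 4 onset = 6/5b = 1000.0ms

1. 0.0ms @ 0 + 333.333ms (2/5)
2. 333.333ms @ 2/5 + 333.333ms (2/5)
3. 666.667ms @ 4/5 + 333.333ms (2/5)
4. 1000.0ms @ 6/5 + 166.667ms (1/5)
5. 1166.667ms @ 7/5 + 500.0ms (3/5)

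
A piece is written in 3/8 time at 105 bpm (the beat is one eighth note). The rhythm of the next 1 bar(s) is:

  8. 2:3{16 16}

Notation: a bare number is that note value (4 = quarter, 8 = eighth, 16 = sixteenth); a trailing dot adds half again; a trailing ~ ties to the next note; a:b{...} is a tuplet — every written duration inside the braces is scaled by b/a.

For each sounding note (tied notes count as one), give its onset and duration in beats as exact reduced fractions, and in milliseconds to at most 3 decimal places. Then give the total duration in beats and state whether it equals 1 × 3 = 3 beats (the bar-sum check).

1) 0.0ms=0b +857.143ms=3/2b
2) 857.143ms=3/2b +428.571ms=3/4b
3) 1285.714ms=9/4b +428.571ms=3/4b
Σ=3b of 3 (105bpm 3/8) — PASS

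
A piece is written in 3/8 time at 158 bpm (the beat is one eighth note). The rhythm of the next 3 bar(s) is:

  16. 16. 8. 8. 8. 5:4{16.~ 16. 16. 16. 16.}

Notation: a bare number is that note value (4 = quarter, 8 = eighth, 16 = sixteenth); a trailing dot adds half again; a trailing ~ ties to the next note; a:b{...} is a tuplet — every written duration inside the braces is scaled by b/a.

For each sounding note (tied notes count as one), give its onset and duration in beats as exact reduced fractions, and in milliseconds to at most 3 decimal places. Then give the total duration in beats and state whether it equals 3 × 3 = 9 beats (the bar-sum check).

1) 0.0ms=0b +284.81ms=3/4b
2) 284.81ms=3/4b +284.81ms=3/4b
3) 569.62ms=3/2b +569.62ms=3/2b
4) 1139.241ms=3b +569.62ms=3/2b
5) 1708.861ms=9/2b +569.62ms=3/2b
6) 2278.481ms=6b +455.696ms=6/5b
7) 2734.177ms=36/5b +227.848ms=3/5b
8) 2962.025ms=39/5b +227.848ms=3/5b
9) 3189.873ms=42/5b +227.848ms=3/5b
Σ=9b of 9 (158bpm 3/8) — PASS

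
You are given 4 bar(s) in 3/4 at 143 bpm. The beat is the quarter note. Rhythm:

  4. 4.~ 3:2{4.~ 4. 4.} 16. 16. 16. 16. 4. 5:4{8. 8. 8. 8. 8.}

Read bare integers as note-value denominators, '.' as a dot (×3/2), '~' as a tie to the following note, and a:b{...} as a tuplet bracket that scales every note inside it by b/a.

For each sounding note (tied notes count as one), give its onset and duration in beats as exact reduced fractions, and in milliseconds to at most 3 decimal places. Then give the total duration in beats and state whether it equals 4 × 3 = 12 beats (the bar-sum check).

1) 0.0ms=0b +629.371ms=3/2b
2) 629.371ms=3/2b +1468.531ms=7/2b
3) 2097.902ms=5b +419.58ms=1b
4) 2517.483ms=6b +157.343ms=3/8b
5) 2674.825ms=51/8b +157.343ms=3/8b
6) 2832.168ms=27/4b +157.343ms=3/8b
7) 2989.51ms=57/8b +157.343ms=3/8b
8) 3146.853ms=15/2b +629.371ms=3/2b
9) 3776.224ms=9b +251.748ms=3/5b
10) 4027.972ms=48/5b +251.748ms=3/5b
11) 4279.72ms=51/5b +251.748ms=3/5b
12) 4531.469ms=54/5b +251.748ms=3/5b
13) 4783.217ms=57/5b +251.748ms=3/5b
Σ=12b of 12 (143bpm 3/4) — PASS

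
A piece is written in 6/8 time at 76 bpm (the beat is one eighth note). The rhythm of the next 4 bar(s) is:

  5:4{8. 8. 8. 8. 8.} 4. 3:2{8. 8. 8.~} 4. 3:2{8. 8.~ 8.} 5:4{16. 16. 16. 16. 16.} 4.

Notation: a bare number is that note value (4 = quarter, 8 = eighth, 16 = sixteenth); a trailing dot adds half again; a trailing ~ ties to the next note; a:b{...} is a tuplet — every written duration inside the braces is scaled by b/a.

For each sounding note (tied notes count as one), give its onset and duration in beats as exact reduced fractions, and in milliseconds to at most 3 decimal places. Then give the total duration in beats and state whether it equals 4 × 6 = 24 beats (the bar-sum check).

1) 0.0ms=0b +947.368ms=6/5b
2) 947.368ms=6/5b +947.368ms=6/5b
3) 1894.737ms=12/5b +947.368ms=6/5b
4) 2842.105ms=18/5b +947.368ms=6/5b
5) 3789.474ms=24/5b +947.368ms=6/5b
6) 4736.842ms=6b +2368.421ms=3b
7) 7105.263ms=9b +789.474ms=1b
8) 7894.737ms=10b +789.474ms=1b
9) 8684.211ms=11b +3157.895ms=4b
10) 11842.105ms=15b +789.474ms=1b
11) 12631.579ms=16b +1578.947ms=2b
12) 14210.526ms=18b +473.684ms=3/5b
13) 14684.211ms=93/5b +473.684ms=3/5b
14) 15157.895ms=96/5b +473.684ms=3/5b
15) 15631.579ms=99/5b +473.684ms=3/5b
16) 16105.263ms=102/5b +473.684ms=3/5b
17) 16578.947ms=21b +2368.421ms=3b
Σ=24b of 24 (76bpm 6/8) — PASS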